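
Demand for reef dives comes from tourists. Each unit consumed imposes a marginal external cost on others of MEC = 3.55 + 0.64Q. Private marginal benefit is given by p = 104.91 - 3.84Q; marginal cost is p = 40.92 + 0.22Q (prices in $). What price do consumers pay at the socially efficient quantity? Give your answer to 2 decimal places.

P = $55.53

Social marginal benefit = demand − MEC = 101.36 - 4.48Q.
Set SMB = MC: 101.36 - 4.48Q = 40.92 + 0.22Q → Q* = 12.8596.
Consumer price on the demand curve at Q*: 104.91 − 3.84×12.8596 = 55.5291.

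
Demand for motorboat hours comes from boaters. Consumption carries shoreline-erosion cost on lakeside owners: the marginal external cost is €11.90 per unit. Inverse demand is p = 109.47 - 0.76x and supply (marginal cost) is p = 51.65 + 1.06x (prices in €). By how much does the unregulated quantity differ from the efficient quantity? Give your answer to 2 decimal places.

6.54 units

Market equilibrium (private): 51.65 + 1.06x = 109.47 - 0.76x → x_m = 31.7692.
Social marginal benefit = demand − MEC = 97.57 - 0.76x.
Set SMB = MC: 97.57 - 0.76x = 51.65 + 1.06x → x* = 25.2308.
Gap = |31.7692 − 25.2308| = 6.5384.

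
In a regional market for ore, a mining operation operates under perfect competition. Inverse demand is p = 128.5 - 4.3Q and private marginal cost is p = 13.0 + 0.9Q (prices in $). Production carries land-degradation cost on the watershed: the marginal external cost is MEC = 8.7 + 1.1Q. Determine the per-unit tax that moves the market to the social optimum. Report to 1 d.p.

tax = $27.3 per unit

Social marginal cost = private MC + MEC = 21.7 + 2.0Q.
Set SMC = demand: 21.7 + 2.0Q = 128.5 - 4.3Q → Q* = 16.9524.
The Pigouvian tax equals MEC at Q*: 8.7 + 1.1×16.9524 = 27.3476.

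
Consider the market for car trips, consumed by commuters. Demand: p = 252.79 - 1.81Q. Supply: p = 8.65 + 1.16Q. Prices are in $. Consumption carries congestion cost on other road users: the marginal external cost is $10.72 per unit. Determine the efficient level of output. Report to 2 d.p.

Q* = 78.59

Social marginal benefit = demand − MEC = 242.07 - 1.81Q.
Set SMB = MC: 242.07 - 1.81Q = 8.65 + 1.16Q → Q* = 78.5926.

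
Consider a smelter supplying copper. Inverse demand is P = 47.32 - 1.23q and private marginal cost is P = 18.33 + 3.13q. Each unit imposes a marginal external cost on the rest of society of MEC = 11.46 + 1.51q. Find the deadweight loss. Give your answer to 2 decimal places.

DWL = 39.37

Market equilibrium (private): 18.33 + 3.13q = 47.32 - 1.23q → q_m = 6.6491.
Social marginal cost = private MC + MEC = 29.79 + 4.64q.
Set SMC = demand: 29.79 + 4.64q = 47.32 - 1.23q → q* = 2.9864.
The loss is the area between SMC and demand from q* to q_m; with linear curves that's a triangle of height MEC(q_m).
DWL = ½ × 3.6627 × 21.5001 = 39.3742.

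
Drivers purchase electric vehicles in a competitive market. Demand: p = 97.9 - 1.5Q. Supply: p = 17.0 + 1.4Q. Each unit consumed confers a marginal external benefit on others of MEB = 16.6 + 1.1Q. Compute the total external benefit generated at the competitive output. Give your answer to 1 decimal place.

891.1

Market equilibrium (private): 17.0 + 1.4Q = 97.9 - 1.5Q → Q_m = 27.8966.
Total external benefit = ∫₀^{Q_m} (16.6 + 1.1Q) dQ = 16.6×27.8966 + ½×1.1×27.8966² = 891.1047.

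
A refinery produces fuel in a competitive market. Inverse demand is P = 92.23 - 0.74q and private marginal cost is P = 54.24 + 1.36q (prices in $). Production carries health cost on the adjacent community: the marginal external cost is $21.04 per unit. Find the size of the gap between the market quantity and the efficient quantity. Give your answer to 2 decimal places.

10.02 units

Market equilibrium (private): 54.24 + 1.36q = 92.23 - 0.74q → q_m = 18.0905.
Social marginal cost = private MC + MEC = 75.28 + 1.36q.
Set SMC = demand: 75.28 + 1.36q = 92.23 - 0.74q → q* = 8.0714.
Gap = |18.0905 − 8.0714| = 10.0191.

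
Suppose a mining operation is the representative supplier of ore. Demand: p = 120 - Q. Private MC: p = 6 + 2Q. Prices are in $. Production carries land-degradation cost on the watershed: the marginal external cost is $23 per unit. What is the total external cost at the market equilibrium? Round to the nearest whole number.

$874

Market equilibrium (private): 6 + 2Q = 120 - Q → Q_m = 38.0000.
Total external cost = MEC × Q_m = 23 × 38.0000 = 874.0000.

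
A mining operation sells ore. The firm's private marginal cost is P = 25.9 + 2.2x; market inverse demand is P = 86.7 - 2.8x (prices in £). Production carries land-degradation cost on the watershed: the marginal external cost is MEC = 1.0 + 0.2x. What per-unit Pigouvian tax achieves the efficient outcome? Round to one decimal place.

tax = £3.3 per unit

Social marginal cost = private MC + MEC = 26.9 + 2.4x.
Set SMC = demand: 26.9 + 2.4x = 86.7 - 2.8x → x* = 11.5000.
The Pigouvian tax equals MEC at x*: 1.0 + 0.2×11.5000 = 3.3000.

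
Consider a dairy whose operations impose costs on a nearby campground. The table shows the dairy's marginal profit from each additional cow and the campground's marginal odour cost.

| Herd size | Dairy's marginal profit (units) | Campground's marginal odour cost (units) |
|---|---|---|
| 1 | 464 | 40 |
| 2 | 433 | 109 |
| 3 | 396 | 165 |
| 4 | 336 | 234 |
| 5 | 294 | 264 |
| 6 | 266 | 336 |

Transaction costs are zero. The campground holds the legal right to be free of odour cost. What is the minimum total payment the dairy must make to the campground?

812

Efficient level: marginal profit ≥ marginal odour cost through level 5, so k* = 5.
With the campground holding the right, the dairy must at least compensate total damage at k*: 40 + 109 + 165 + 234 + 264 = 812.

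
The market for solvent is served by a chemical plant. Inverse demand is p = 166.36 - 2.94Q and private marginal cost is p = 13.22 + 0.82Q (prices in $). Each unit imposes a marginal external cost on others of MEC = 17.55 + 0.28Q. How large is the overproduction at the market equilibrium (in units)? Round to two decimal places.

7.17 units

Market equilibrium (private): 13.22 + 0.82Q = 166.36 - 2.94Q → Q_m = 40.7287.
Social marginal cost = private MC + MEC = 30.77 + 1.10Q.
Set SMC = demand: 30.77 + 1.10Q = 166.36 - 2.94Q → Q* = 33.5619.
Gap = |40.7287 − 33.5619| = 7.1668.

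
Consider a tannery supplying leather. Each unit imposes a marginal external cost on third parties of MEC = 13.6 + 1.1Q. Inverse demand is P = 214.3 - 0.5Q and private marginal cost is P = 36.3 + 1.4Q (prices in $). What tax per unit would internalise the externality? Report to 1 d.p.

Social marginal cost = private MC + MEC = 49.9 + 2.5Q.
Set SMC = demand: 49.9 + 2.5Q = 214.3 - 0.5Q → Q* = 54.8000.
The Pigouvian tax equals MEC at Q*: 13.6 + 1.1×54.8000 = 73.8800.

tax = $73.9 per unit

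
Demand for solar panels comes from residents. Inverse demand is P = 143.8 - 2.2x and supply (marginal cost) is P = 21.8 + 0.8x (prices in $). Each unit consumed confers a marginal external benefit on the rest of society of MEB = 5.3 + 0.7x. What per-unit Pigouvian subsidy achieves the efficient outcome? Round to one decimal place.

Social marginal benefit = demand + MEB = 149.1 - 1.5x.
Set SMB = MC: 149.1 - 1.5x = 21.8 + 0.8x → x* = 55.3478.
The Pigouvian subsidy equals MEB at x*: 5.3 + 0.7×55.3478 = 44.0435.

subsidy = $44.0 per unit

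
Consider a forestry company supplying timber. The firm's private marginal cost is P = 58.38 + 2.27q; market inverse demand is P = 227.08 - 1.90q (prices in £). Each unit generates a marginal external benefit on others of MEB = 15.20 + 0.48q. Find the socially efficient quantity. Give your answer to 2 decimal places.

Social marginal cost = private MC − MEB = 43.18 + 1.79q.
Set SMC = demand: 43.18 + 1.79q = 227.08 - 1.90q → q* = 49.8374.

q* = 49.84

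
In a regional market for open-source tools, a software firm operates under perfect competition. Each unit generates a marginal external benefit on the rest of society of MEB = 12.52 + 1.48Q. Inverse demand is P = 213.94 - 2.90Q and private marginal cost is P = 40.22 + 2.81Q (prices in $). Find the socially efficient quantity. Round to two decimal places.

Social marginal cost = private MC − MEB = 27.70 + 1.33Q.
Set SMC = demand: 27.70 + 1.33Q = 213.94 - 2.90Q → Q* = 44.0284.

Q* = 44.03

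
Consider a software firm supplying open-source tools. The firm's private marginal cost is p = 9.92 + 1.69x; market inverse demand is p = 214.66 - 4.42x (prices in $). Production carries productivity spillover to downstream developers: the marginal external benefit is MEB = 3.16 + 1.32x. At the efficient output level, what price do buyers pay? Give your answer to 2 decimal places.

Social marginal cost = private MC − MEB = 6.76 + 0.37x.
Set SMC = demand: 6.76 + 0.37x = 214.66 - 4.42x → x* = 43.4029.
Consumer price on the demand curve at x*: 214.66 − 4.42×43.4029 = 22.8192.

P = $22.82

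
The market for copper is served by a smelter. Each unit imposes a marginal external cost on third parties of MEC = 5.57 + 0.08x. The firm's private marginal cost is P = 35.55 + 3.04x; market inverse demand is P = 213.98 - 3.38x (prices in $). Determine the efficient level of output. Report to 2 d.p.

Social marginal cost = private MC + MEC = 41.12 + 3.12x.
Set SMC = demand: 41.12 + 3.12x = 213.98 - 3.38x → x* = 26.5938.

x* = 26.59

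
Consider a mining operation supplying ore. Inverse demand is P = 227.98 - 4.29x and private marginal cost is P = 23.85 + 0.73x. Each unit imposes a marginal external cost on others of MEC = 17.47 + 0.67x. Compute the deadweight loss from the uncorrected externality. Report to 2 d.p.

Market equilibrium (private): 23.85 + 0.73x = 227.98 - 4.29x → x_m = 40.6633.
Social marginal cost = private MC + MEC = 41.32 + 1.40x.
Set SMC = demand: 41.32 + 1.40x = 227.98 - 4.29x → x* = 32.8049.
Height of the DWL triangle at x_m is SMC(x_m) − demand(x_m) = MEC(x_m) = 44.7144.
DWL = ½ × 7.8584 × 44.7144 = 175.6918.

DWL = 175.69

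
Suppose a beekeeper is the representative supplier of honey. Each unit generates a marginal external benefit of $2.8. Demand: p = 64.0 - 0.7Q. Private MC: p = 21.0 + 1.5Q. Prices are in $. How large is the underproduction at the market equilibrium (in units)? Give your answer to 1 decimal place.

Market equilibrium (private): 21.0 + 1.5Q = 64.0 - 0.7Q → Q_m = 19.5455.
Social marginal cost = private MC − MEB = 18.2 + 1.5Q.
Set SMC = demand: 18.2 + 1.5Q = 64.0 - 0.7Q → Q* = 20.8182.
Gap = |19.5455 − 20.8182| = 1.2727.

1.3 units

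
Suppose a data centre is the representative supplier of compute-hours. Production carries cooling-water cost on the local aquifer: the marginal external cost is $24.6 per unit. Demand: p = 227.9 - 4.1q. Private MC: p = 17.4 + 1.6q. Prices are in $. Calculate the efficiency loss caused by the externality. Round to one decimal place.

DWL = $53.1

Market equilibrium (private): 17.4 + 1.6q = 227.9 - 4.1q → q_m = 36.9298.
Social marginal cost = private MC + MEC = 42.0 + 1.6q.
Set SMC = demand: 42.0 + 1.6q = 227.9 - 4.1q → q* = 32.6140.
The loss is the area between SMC and demand from q* to q_m; with linear curves that's a triangle of height MEC(q_m).
DWL = ½ × 4.3158 × 24.6000 = 53.0843.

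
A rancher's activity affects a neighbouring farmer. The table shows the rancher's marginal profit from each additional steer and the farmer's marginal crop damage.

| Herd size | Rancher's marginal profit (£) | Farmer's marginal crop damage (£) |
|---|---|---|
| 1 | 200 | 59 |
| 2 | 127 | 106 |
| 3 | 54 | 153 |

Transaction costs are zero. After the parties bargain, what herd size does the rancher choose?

2

Bargaining reaches the level where marginal profit last exceeds marginal crop damage.
That holds through level 2 (127 ≥ 106) but not at 3 (54 < 153).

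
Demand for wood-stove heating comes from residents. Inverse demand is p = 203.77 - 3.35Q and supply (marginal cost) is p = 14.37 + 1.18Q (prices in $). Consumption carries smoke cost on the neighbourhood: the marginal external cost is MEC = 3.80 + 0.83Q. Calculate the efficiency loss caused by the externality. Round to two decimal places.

DWL = $138.29

Market equilibrium (private): 14.37 + 1.18Q = 203.77 - 3.35Q → Q_m = 41.8102.
Social marginal benefit = demand − MEC = 199.97 - 4.18Q.
Set SMB = MC: 199.97 - 4.18Q = 14.37 + 1.18Q → Q* = 34.6269.
Height of the DWL triangle at Q_m is MC(Q_m) − SMB(Q_m) = MEC(Q_m) = 38.5024.
DWL = ½ × 7.1833 × 38.5024 = 138.2871.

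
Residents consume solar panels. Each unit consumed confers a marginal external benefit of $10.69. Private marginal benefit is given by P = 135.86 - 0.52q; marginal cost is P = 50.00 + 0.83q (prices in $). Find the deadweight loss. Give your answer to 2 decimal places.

Market equilibrium (private): 50.00 + 0.83q = 135.86 - 0.52q → q_m = 63.6000.
Social marginal benefit = demand + MEB = 146.55 - 0.52q.
Set SMB = MC: 146.55 - 0.52q = 50.00 + 0.83q → q* = 71.5185.
The loss is the area between SMB and MC from q* to q_m; with linear curves that's a triangle of height MEB(q_m).
DWL = ½ × 7.9185 × 10.6900 = 42.3244.

DWL = $42.32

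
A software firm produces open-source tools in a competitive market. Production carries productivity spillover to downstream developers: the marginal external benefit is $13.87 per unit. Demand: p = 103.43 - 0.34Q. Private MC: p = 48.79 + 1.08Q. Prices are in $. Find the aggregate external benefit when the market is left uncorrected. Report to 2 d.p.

Market equilibrium (private): 48.79 + 1.08Q = 103.43 - 0.34Q → Q_m = 38.4789.
Total external benefit = MEB × Q_m = 13.87 × 38.4789 = 533.7023.

$533.70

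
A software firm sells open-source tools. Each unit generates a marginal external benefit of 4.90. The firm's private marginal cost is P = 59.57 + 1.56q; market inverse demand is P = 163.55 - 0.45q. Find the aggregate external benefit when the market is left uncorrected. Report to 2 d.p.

Market equilibrium (private): 59.57 + 1.56q = 163.55 - 0.45q → q_m = 51.7313.
Total external benefit = MEB × q_m = 4.90 × 51.7313 = 253.4834.

253.48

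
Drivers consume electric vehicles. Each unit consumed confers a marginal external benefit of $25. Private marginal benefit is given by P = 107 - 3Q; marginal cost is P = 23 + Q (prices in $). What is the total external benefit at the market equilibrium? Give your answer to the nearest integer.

$525

Market equilibrium (private): 23 + Q = 107 - 3Q → Q_m = 21.0000.
Total external benefit = MEB × Q_m = 25 × 21.0000 = 525.0000.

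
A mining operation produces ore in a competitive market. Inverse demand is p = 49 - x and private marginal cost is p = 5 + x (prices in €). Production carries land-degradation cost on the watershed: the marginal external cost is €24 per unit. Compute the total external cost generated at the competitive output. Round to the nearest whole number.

€528

Market equilibrium (private): 5 + x = 49 - x → x_m = 22.0000.
Total external cost = MEC × x_m = 24 × 22.0000 = 528.0000.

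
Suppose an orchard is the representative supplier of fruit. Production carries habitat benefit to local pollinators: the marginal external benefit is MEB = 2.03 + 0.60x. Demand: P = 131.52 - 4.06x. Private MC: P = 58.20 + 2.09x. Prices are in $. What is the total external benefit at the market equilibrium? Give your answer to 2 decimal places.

$66.84

Market equilibrium (private): 58.20 + 2.09x = 131.52 - 4.06x → x_m = 11.9220.
Total external benefit = ∫₀^{x_m} (2.03 + 0.60x) dx = 2.03×11.9220 + ½×0.60×11.9220² = 66.8419.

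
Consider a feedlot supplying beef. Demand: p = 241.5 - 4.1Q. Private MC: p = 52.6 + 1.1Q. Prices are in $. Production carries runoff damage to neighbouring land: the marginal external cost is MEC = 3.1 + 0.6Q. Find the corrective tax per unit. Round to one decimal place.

Social marginal cost = private MC + MEC = 55.7 + 1.7Q.
Set SMC = demand: 55.7 + 1.7Q = 241.5 - 4.1Q → Q* = 32.0345.
The Pigouvian tax equals MEC at Q*: 3.1 + 0.6×32.0345 = 22.3207.

tax = $22.3 per unit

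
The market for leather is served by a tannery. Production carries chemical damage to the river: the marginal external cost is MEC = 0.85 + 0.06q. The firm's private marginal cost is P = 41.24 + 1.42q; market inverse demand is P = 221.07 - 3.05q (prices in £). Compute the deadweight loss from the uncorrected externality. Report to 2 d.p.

DWL = £1.18

Market equilibrium (private): 41.24 + 1.42q = 221.07 - 3.05q → q_m = 40.2304.
Social marginal cost = private MC + MEC = 42.09 + 1.48q.
Set SMC = demand: 42.09 + 1.48q = 221.07 - 3.05q → q* = 39.5099.
Height of the DWL triangle at q_m is SMC(q_m) − demand(q_m) = MEC(q_m) = 3.2638.
DWL = ½ × 0.7205 × 3.2638 = 1.1758.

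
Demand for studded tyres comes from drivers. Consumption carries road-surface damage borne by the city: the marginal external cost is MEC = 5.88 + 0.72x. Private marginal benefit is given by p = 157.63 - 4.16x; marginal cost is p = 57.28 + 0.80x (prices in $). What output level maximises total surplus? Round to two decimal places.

Social marginal benefit = demand − MEC = 151.75 - 4.88x.
Set SMB = MC: 151.75 - 4.88x = 57.28 + 0.80x → x* = 16.6320.

x* = 16.63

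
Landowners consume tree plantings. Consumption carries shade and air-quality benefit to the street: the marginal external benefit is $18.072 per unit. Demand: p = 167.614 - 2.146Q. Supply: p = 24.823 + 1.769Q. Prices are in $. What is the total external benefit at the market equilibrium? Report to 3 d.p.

$659.136

Market equilibrium (private): 24.823 + 1.769Q = 167.614 - 2.146Q → Q_m = 36.4728.
Total external benefit = MEB × Q_m = 18.072 × 36.4728 = 659.1364.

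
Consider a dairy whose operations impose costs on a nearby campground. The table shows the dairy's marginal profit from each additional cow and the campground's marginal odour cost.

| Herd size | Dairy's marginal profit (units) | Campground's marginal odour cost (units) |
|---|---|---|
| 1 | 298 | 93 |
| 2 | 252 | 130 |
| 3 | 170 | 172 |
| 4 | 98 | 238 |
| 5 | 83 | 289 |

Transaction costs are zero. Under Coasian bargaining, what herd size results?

Bargaining reaches the level where marginal profit last exceeds marginal odour cost.
That holds through level 2 (252 ≥ 130) but not at 3 (170 < 172).

2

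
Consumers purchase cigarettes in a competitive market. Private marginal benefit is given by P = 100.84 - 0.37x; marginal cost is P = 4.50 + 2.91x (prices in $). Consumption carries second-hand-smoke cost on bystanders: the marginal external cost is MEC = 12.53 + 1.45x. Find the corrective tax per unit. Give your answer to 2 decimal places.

tax = $38.22 per unit

Social marginal benefit = demand − MEC = 88.31 - 1.82x.
Set SMB = MC: 88.31 - 1.82x = 4.50 + 2.91x → x* = 17.7188.
The Pigouvian tax equals MEC at x*: 12.53 + 1.45×17.7188 = 38.2223.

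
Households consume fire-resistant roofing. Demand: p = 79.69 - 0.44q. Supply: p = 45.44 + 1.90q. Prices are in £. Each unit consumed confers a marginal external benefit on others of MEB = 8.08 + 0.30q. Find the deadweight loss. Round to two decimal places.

Market equilibrium (private): 45.44 + 1.90q = 79.69 - 0.44q → q_m = 14.6368.
Social marginal benefit = demand + MEB = 87.77 - 0.14q.
Set SMB = MC: 87.77 - 0.14q = 45.44 + 1.90q → q* = 20.7500.
The loss is the area between SMB and MC from q* to q_m; with linear curves that's a triangle of height MEB(q_m).
DWL = ½ × 6.1132 × 12.4710 = 38.1189.

DWL = £38.12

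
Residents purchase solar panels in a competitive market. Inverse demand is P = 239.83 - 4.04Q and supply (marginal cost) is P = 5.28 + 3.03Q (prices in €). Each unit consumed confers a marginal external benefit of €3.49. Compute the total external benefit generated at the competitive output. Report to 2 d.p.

€115.78

Market equilibrium (private): 5.28 + 3.03Q = 239.83 - 4.04Q → Q_m = 33.1754.
Total external benefit = MEB × Q_m = 3.49 × 33.1754 = 115.7821.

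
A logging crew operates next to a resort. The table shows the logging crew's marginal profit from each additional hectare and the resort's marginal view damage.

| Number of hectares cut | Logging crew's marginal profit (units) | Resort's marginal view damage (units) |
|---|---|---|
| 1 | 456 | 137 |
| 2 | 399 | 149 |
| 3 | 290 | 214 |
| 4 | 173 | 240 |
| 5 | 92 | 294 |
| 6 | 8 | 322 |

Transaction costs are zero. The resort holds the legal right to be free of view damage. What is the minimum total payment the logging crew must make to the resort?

Efficient level: marginal profit ≥ marginal view damage through level 3, so k* = 3.
With the resort holding the right, the logging crew must at least compensate total damage at k*: 137 + 149 + 214 = 500.

500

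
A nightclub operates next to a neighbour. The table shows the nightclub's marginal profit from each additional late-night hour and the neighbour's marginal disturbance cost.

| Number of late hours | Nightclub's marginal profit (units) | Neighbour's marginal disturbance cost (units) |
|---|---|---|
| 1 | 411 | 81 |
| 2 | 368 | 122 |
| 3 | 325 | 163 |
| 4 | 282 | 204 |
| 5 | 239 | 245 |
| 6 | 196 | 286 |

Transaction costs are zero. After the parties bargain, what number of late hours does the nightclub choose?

4

Bargaining reaches the level where marginal profit last exceeds marginal disturbance cost.
That holds through level 4 (282 ≥ 204) but not at 5 (239 < 245).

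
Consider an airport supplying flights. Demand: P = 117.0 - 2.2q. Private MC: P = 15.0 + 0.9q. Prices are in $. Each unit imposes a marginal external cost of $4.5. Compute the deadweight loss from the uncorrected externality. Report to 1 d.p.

Market equilibrium (private): 15.0 + 0.9q = 117.0 - 2.2q → q_m = 32.9032.
Social marginal cost = private MC + MEC = 19.5 + 0.9q.
Set SMC = demand: 19.5 + 0.9q = 117.0 - 2.2q → q* = 31.4516.
The welfare-loss triangle has base |q_m − q*| and height MEC(q_m) (the vertical gap between SMC and demand is zero at q* and MEC at q_m).
DWL = ½ × 1.4516 × 4.5000 = 3.2661.

DWL = $3.3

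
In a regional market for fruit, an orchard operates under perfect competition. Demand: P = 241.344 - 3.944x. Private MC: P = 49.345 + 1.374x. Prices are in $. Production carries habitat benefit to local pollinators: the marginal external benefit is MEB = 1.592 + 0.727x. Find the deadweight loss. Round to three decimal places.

Market equilibrium (private): 49.345 + 1.374x = 241.344 - 3.944x → x_m = 36.1036.
Social marginal cost = private MC − MEB = 47.753 + 0.647x.
Set SMC = demand: 47.753 + 0.647x = 241.344 - 3.944x → x* = 42.1675.
Height of the DWL triangle at x_m is demand(x_m) − SMC(x_m) = MEB(x_m) = 27.8393.
DWL = ½ × 6.0639 × 27.8393 = 84.4074.

DWL = $84.407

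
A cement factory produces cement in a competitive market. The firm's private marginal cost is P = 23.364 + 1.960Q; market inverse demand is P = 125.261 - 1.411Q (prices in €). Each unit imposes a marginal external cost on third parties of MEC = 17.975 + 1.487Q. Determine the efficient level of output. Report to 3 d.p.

Q* = 17.275

Social marginal cost = private MC + MEC = 41.339 + 3.447Q.
Set SMC = demand: 41.339 + 3.447Q = 125.261 - 1.411Q → Q* = 17.2750.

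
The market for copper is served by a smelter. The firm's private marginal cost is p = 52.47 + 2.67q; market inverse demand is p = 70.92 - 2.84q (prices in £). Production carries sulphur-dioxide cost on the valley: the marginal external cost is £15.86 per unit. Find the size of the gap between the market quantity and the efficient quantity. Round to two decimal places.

2.88 units

Market equilibrium (private): 52.47 + 2.67q = 70.92 - 2.84q → q_m = 3.3485.
Social marginal cost = private MC + MEC = 68.33 + 2.67q.
Set SMC = demand: 68.33 + 2.67q = 70.92 - 2.84q → q* = 0.4701.
Gap = |3.3485 − 0.4701| = 2.8784.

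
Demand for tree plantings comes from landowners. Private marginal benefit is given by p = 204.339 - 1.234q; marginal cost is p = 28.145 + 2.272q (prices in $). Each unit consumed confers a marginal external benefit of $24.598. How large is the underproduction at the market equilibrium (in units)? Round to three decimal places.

7.016 units

Market equilibrium (private): 28.145 + 2.272q = 204.339 - 1.234q → q_m = 50.2550.
Social marginal benefit = demand + MEB = 228.937 - 1.234q.
Set SMB = MC: 228.937 - 1.234q = 28.145 + 2.272q → q* = 57.2710.
Gap = |50.2550 − 57.2710| = 7.0160.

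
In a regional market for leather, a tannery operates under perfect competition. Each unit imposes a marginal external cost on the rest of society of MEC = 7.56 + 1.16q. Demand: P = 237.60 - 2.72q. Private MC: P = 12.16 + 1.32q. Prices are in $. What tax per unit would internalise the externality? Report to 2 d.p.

Social marginal cost = private MC + MEC = 19.72 + 2.48q.
Set SMC = demand: 19.72 + 2.48q = 237.60 - 2.72q → q* = 41.9000.
The Pigouvian tax equals MEC at q*: 7.56 + 1.16×41.9000 = 56.1640.

tax = $56.16 per unit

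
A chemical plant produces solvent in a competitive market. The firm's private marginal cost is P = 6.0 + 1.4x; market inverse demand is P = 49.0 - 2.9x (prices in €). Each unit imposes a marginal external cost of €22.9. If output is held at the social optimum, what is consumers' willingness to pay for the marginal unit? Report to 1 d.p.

P = €35.4

Social marginal cost = private MC + MEC = 28.9 + 1.4x.
Set SMC = demand: 28.9 + 1.4x = 49.0 - 2.9x → x* = 4.6744.
Consumer price on the demand curve at x*: 49.0 − 2.9×4.6744 = 35.4442.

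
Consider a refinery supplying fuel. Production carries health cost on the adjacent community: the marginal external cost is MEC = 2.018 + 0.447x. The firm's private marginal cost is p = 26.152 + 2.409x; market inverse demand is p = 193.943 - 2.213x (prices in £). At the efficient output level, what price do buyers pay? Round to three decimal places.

Social marginal cost = private MC + MEC = 28.170 + 2.856x.
Set SMC = demand: 28.170 + 2.856x = 193.943 - 2.213x → x* = 32.7033.
Consumer price on the demand curve at x*: 193.943 − 2.213×32.7033 = 121.5706.

P = £121.571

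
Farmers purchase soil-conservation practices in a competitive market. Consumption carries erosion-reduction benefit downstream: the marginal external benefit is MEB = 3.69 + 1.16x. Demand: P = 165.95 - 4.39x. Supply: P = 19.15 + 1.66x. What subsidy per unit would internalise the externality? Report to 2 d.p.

Social marginal benefit = demand + MEB = 169.64 - 3.23x.
Set SMB = MC: 169.64 - 3.23x = 19.15 + 1.66x → x* = 30.7751.
The Pigouvian subsidy equals MEB at x*: 3.69 + 1.16×30.7751 = 39.3891.

subsidy = 39.39 per unit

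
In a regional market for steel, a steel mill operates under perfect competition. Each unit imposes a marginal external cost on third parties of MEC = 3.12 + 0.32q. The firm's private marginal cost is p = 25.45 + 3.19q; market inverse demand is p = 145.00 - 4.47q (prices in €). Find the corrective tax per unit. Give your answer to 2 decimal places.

Social marginal cost = private MC + MEC = 28.57 + 3.51q.
Set SMC = demand: 28.57 + 3.51q = 145.00 - 4.47q → q* = 14.5902.
The Pigouvian tax equals MEC at q*: 3.12 + 0.32×14.5902 = 7.7889.

tax = €7.79 per unit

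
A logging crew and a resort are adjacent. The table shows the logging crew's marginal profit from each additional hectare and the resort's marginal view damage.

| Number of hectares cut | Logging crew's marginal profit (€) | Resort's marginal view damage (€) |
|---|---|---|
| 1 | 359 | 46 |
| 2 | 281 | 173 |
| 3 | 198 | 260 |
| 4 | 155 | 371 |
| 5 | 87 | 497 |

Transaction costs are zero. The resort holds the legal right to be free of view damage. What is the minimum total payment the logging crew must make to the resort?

€219

Efficient level: marginal profit ≥ marginal view damage through level 2, so k* = 2.
With the resort holding the right, the logging crew must at least compensate total damage at k*: 46 + 173 = 219.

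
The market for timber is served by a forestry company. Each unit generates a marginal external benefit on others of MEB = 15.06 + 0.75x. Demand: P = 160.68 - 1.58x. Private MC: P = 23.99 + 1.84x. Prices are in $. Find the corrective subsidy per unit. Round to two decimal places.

subsidy = $57.69 per unit

Social marginal cost = private MC − MEB = 8.93 + 1.09x.
Set SMC = demand: 8.93 + 1.09x = 160.68 - 1.58x → x* = 56.8352.
The Pigouvian subsidy equals MEB at x*: 15.06 + 0.75×56.8352 = 57.6864.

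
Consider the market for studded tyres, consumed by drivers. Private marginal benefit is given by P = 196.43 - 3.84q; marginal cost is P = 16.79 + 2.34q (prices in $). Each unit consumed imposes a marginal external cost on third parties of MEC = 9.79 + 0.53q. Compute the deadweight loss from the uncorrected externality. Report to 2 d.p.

Market equilibrium (private): 16.79 + 2.34q = 196.43 - 3.84q → q_m = 29.0680.
Social marginal benefit = demand − MEC = 186.64 - 4.37q.
Set SMB = MC: 186.64 - 4.37q = 16.79 + 2.34q → q* = 25.3130.
Height of the DWL triangle at q_m is MC(q_m) − SMB(q_m) = MEC(q_m) = 25.1960.
DWL = ½ × 3.7550 × 25.1960 = 47.3055.

DWL = $47.31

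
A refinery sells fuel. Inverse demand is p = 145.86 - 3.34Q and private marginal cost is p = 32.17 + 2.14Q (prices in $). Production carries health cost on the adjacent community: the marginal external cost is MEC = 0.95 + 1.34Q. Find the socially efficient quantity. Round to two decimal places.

Q* = 16.53

Social marginal cost = private MC + MEC = 33.12 + 3.48Q.
Set SMC = demand: 33.12 + 3.48Q = 145.86 - 3.34Q → Q* = 16.5308.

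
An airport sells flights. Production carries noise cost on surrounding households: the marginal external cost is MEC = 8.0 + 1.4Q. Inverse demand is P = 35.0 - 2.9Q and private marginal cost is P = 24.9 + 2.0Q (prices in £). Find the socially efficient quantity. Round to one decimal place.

Q* = 0.3

Social marginal cost = private MC + MEC = 32.9 + 3.4Q.
Set SMC = demand: 32.9 + 3.4Q = 35.0 - 2.9Q → Q* = 0.3333.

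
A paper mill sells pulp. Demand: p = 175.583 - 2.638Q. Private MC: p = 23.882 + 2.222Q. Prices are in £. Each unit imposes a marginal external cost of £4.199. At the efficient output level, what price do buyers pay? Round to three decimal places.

P = £95.519

Social marginal cost = private MC + MEC = 28.081 + 2.222Q.
Set SMC = demand: 28.081 + 2.222Q = 175.583 - 2.638Q → Q* = 30.3502.
Consumer price on the demand curve at Q*: 175.583 − 2.638×30.3502 = 95.5192.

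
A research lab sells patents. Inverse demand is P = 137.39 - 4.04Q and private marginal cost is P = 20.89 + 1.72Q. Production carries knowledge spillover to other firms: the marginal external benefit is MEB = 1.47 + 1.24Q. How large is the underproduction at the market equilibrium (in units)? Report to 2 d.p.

5.87 units

Market equilibrium (private): 20.89 + 1.72Q = 137.39 - 4.04Q → Q_m = 20.2257.
Social marginal cost = private MC − MEB = 19.42 + 0.48Q.
Set SMC = demand: 19.42 + 0.48Q = 137.39 - 4.04Q → Q* = 26.0996.
Gap = |20.2257 − 26.0996| = 5.8739.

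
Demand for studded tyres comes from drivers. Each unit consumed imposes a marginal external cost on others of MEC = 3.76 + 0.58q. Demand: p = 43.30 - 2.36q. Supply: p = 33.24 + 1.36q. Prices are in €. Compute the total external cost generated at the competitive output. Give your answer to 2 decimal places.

€12.29

Market equilibrium (private): 33.24 + 1.36q = 43.30 - 2.36q → q_m = 2.7043.
Total external cost = ∫₀^{q_m} (3.76 + 0.58q) dq = 3.76×2.7043 + ½×0.58×2.7043² = 12.2890.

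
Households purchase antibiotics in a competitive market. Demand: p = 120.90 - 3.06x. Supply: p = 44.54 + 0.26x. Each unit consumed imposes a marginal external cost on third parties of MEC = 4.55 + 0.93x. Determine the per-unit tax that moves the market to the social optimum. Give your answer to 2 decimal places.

tax = 20.26 per unit

Social marginal benefit = demand − MEC = 116.35 - 3.99x.
Set SMB = MC: 116.35 - 3.99x = 44.54 + 0.26x → x* = 16.8965.
The Pigouvian tax equals MEC at x*: 4.55 + 0.93×16.8965 = 20.2637.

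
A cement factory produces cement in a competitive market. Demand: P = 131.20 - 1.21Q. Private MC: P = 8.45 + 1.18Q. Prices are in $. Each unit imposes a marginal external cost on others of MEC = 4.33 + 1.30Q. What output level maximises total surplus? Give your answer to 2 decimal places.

Social marginal cost = private MC + MEC = 12.78 + 2.48Q.
Set SMC = demand: 12.78 + 2.48Q = 131.20 - 1.21Q → Q* = 32.0921.

Q* = 32.09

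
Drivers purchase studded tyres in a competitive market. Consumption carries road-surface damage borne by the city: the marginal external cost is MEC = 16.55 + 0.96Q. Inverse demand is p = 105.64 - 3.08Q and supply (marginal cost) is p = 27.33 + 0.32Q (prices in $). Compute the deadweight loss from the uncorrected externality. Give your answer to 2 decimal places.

DWL = $171.41

Market equilibrium (private): 27.33 + 0.32Q = 105.64 - 3.08Q → Q_m = 23.0324.
Social marginal benefit = demand − MEC = 89.09 - 4.04Q.
Set SMB = MC: 89.09 - 4.04Q = 27.33 + 0.32Q → Q* = 14.1651.
The loss is the area between SMB and MC from Q* to Q_m; with linear curves that's a triangle of height MEC(Q_m).
DWL = ½ × 8.8673 × 38.6611 = 171.4098.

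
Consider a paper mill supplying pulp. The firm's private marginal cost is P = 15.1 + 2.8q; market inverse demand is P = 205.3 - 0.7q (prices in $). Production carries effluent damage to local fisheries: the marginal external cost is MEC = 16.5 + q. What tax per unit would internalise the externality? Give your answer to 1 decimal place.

tax = $55.1 per unit

Social marginal cost = private MC + MEC = 31.6 + 3.8q.
Set SMC = demand: 31.6 + 3.8q = 205.3 - 0.7q → q* = 38.6000.
The Pigouvian tax equals MEC at q*: 16.5 + 1.0×38.6000 = 55.1000.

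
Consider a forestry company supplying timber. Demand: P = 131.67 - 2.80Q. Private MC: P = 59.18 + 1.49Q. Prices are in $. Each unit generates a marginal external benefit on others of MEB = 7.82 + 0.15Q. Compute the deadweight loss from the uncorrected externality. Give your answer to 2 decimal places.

Market equilibrium (private): 59.18 + 1.49Q = 131.67 - 2.80Q → Q_m = 16.8974.
Social marginal cost = private MC − MEB = 51.36 + 1.34Q.
Set SMC = demand: 51.36 + 1.34Q = 131.67 - 2.80Q → Q* = 19.3986.
Between Q* and Q_m the wedge demand − SMC runs linearly from 0 to MEB(Q_m), so the loss is a triangle.
DWL = ½ × 2.5012 × 10.3546 = 12.9495.

DWL = $12.95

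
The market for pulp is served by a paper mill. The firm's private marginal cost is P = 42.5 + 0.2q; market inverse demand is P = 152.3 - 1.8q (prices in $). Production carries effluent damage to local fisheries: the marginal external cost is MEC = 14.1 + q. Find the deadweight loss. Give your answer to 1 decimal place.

DWL = $793.5

Market equilibrium (private): 42.5 + 0.2q = 152.3 - 1.8q → q_m = 54.9000.
Social marginal cost = private MC + MEC = 56.6 + 1.2q.
Set SMC = demand: 56.6 + 1.2q = 152.3 - 1.8q → q* = 31.9000.
Height of the DWL triangle at q_m is SMC(q_m) − demand(q_m) = MEC(q_m) = 69.0000.
DWL = ½ × 23.0000 × 69.0000 = 793.5000.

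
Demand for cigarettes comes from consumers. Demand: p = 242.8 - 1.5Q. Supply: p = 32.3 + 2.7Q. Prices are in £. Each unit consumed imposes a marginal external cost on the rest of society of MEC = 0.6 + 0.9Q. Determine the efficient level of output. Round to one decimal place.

Social marginal benefit = demand − MEC = 242.2 - 2.4Q.
Set SMB = MC: 242.2 - 2.4Q = 32.3 + 2.7Q → Q* = 41.1569.

Q* = 41.2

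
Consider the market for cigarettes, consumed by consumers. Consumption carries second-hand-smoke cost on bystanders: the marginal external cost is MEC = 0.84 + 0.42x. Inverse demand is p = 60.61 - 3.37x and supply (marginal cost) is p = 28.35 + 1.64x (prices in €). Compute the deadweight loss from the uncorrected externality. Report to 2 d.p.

Market equilibrium (private): 28.35 + 1.64x = 60.61 - 3.37x → x_m = 6.4391.
Social marginal benefit = demand − MEC = 59.77 - 3.79x.
Set SMB = MC: 59.77 - 3.79x = 28.35 + 1.64x → x* = 5.7864.
Height of the DWL triangle at x_m is MC(x_m) − SMB(x_m) = MEC(x_m) = 3.5444.
DWL = ½ × 0.6527 × 3.5444 = 1.1567.

DWL = €1.16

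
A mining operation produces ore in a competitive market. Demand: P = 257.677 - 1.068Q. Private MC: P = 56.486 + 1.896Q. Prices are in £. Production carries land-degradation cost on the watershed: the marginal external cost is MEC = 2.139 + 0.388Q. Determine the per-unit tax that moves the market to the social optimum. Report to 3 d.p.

Social marginal cost = private MC + MEC = 58.625 + 2.284Q.
Set SMC = demand: 58.625 + 2.284Q = 257.677 - 1.068Q → Q* = 59.3831.
The Pigouvian tax equals MEC at Q*: 2.139 + 0.388×59.3831 = 25.1796.

tax = £25.180 per unit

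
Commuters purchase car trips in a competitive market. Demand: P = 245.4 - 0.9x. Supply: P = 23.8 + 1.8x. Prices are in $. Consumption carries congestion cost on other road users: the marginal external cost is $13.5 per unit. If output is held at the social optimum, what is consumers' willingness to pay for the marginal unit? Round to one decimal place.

Social marginal benefit = demand − MEC = 231.9 - 0.9x.
Set SMB = MC: 231.9 - 0.9x = 23.8 + 1.8x → x* = 77.0741.
Consumer price on the demand curve at x*: 245.4 − 0.9×77.0741 = 176.0333.

P = $176.0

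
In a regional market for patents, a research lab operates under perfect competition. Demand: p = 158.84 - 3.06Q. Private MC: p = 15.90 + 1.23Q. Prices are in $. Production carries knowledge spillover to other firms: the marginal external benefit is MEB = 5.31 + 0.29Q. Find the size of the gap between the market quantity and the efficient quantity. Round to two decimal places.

3.74 units

Market equilibrium (private): 15.90 + 1.23Q = 158.84 - 3.06Q → Q_m = 33.3193.
Social marginal cost = private MC − MEB = 10.59 + 0.94Q.
Set SMC = demand: 10.59 + 0.94Q = 158.84 - 3.06Q → Q* = 37.0625.
Gap = |33.3193 − 37.0625| = 3.7432.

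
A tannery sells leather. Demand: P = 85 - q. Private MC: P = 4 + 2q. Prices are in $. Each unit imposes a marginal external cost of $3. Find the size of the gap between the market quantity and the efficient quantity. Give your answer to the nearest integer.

1 units

Market equilibrium (private): 4 + 2q = 85 - q → q_m = 27.0000.
Social marginal cost = private MC + MEC = 7 + 2q.
Set SMC = demand: 7 + 2q = 85 - q → q* = 26.0000.
Gap = |27.0000 − 26.0000| = 1.0000.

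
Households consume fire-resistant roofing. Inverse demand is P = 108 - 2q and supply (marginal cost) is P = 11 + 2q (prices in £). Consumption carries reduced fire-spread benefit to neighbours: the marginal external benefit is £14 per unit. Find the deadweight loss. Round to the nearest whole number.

DWL = £25

Market equilibrium (private): 11 + 2q = 108 - 2q → q_m = 24.2500.
Social marginal benefit = demand + MEB = 122 - 2q.
Set SMB = MC: 122 - 2q = 11 + 2q → q* = 27.7500.
The welfare-loss triangle has base |q_m − q*| and height MEB(q_m) (the vertical gap between SMB and MC is zero at q* and MEB at q_m).
DWL = ½ × 3.5000 × 14.0000 = 24.5000.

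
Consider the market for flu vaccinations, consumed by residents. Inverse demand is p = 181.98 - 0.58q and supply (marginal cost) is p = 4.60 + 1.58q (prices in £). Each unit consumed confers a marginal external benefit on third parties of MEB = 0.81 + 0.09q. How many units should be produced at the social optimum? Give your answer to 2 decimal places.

Social marginal benefit = demand + MEB = 182.79 - 0.49q.
Set SMB = MC: 182.79 - 0.49q = 4.60 + 1.58q → q* = 86.0821.

q* = 86.08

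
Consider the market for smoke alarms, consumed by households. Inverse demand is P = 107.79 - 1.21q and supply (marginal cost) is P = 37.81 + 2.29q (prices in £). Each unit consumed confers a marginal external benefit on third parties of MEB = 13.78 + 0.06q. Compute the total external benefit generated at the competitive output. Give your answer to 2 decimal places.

Market equilibrium (private): 37.81 + 2.29q = 107.79 - 1.21q → q_m = 19.9943.
Total external benefit = ∫₀^{q_m} (13.78 + 0.06q) dq = 13.78×19.9943 + ½×0.06×19.9943² = 287.5146.

£287.51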